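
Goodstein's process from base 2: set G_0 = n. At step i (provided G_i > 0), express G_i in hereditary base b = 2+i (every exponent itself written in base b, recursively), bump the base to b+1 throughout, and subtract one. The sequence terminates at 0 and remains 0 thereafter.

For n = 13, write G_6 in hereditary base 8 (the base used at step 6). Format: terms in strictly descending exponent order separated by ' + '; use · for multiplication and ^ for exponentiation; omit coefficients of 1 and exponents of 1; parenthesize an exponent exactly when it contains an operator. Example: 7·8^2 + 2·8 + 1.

[0] 13 ≡ 2^(2 + 1) + 2^2 + 1 (base 2). Lift 3: 109. −1: 108.
[1] 108 ≡ 3^(3 + 1) + 3^3 (base 3). Lift 4: 1280. −1: 1279.
[2] 1279 ≡ 4^(4 + 1) + 3·4^3 + 3·4^2 + 3·4 + 3 (base 4). Lift 5: 16093. −1: 16092.
[3] 16092 ≡ 5^(5 + 1) + 3·5^3 + 3·5^2 + 3·5 + 2 (base 5). Lift 6: 280712. −1: 280711.
[4] 280711 ≡ 6^(6 + 1) + 3·6^3 + 3·6^2 + 3·6 + 1 (base 6). Lift 7: 5765999. −1: 5765998.
[5] 5765998 ≡ 7^(7 + 1) + 3·7^3 + 3·7^2 + 3·7 (base 7). Lift 8: 134219480. −1: 134219479.
[6] 134219479 ≡ 8^(8 + 1) + 3·8^3 + 3·8^2 + 2·8 + 7 (base 8). Lift 9: 3486786856. −1: 3486786855.

8^(8 + 1) + 3·8^3 + 3·8^2 + 2·8 + 7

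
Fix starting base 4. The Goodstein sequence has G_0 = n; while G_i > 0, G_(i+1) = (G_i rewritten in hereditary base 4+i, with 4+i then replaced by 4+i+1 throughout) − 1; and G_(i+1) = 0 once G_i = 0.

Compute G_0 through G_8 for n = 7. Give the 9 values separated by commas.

G_0 = 7. HB_4(7) = 4 + 3. Bump = 8. G_1 = 7.
G_1 = 7. HB_5(7) = 5 + 2. Bump = 8. G_2 = 7.
G_2 = 7. HB_6(7) = 6 + 1. Bump = 8. G_3 = 7.
G_3 = 7. HB_7(7) = 7. Bump = 8. G_4 = 7.
G_4 = 7. HB_8(7) = 7. Bump = 7. G_5 = 6.
G_5 = 6. HB_9(6) = 6. Bump = 6. G_6 = 5.
G_6 = 5. HB_10(5) = 5. Bump = 5. G_7 = 4.
G_7 = 4. HB_11(4) = 4. Bump = 4. G_8 = 3.

7, 7, 7, 7, 7, 6, 5, 4, 3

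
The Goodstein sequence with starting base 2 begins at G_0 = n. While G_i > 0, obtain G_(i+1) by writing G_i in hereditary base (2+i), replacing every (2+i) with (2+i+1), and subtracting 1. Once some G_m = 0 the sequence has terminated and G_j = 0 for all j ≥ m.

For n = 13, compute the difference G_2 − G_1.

i=0: 13 = 2^(2 + 1) + 2^2 + 1 (b=2); 2→3: 3^(3 + 1) + 3^3 + 1 = 109; 109−1 = 108
i=1: 108 = 3^(3 + 1) + 3^3 (b=3); 3→4: 4^(4 + 1) + 4^4 = 1280; 1280−1 = 1279

1171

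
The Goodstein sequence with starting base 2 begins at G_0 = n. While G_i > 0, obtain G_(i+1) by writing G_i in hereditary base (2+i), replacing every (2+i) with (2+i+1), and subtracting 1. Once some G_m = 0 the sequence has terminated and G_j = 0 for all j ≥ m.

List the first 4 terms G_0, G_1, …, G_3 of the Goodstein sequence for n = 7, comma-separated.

G_0 = 7. HB_2(7) = 2^2 + 2 + 1. Bump = 31. G_1 = 30.
G_1 = 30. HB_3(30) = 3^3 + 3. Bump = 260. G_2 = 259.
G_2 = 259. HB_4(259) = 4^4 + 3. Bump = 3128. G_3 = 3127.

7, 30, 259, 3127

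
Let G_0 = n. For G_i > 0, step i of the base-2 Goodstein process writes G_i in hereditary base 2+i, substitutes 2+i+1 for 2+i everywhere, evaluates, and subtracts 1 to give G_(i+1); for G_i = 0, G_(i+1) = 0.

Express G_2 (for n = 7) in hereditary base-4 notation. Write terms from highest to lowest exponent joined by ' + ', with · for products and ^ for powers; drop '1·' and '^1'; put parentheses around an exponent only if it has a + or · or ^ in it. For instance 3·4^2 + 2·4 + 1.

(0) 7|_2 = 2^2 + 2 + 1 ↦ 3^3 + 3 + 1|_3 = 31 ⇒ 30
(1) 30|_3 = 3^3 + 3 ↦ 4^4 + 4|_4 = 260 ⇒ 259
(2) 259|_4 = 4^4 + 3 ↦ 5^5 + 3|_5 = 3128 ⇒ 3127

4^4 + 3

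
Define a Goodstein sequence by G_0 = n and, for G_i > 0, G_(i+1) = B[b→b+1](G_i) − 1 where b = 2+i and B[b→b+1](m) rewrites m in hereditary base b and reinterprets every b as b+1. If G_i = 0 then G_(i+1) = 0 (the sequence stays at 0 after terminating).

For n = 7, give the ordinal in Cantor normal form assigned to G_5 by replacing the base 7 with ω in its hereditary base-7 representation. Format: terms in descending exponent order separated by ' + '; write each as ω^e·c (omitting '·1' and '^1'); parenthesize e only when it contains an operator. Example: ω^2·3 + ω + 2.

G_0=7  [base 2] 2^2 + 2 + 1  →[2↦3]→  3^3 + 3 + 1 = 31  −1 ⇒ G_1=30
G_1=30  [base 3] 3^3 + 3  →[3↦4]→  4^4 + 4 = 260  −1 ⇒ G_2=259
G_2=259  [base 4] 4^4 + 3  →[4↦5]→  5^5 + 3 = 3128  −1 ⇒ G_3=3127
G_3=3127  [base 5] 5^5 + 2  →[5↦6]→  6^6 + 2 = 46658  −1 ⇒ G_4=46657
G_4=46657  [base 6] 6^6 + 1  →[6↦7]→  7^7 + 1 = 823544  −1 ⇒ G_5=823543
G_5=823543  [base 7] 7^7  →[7↦8]→  8^8 = 16777216  −1 ⇒ G_6=16777215

ω^ω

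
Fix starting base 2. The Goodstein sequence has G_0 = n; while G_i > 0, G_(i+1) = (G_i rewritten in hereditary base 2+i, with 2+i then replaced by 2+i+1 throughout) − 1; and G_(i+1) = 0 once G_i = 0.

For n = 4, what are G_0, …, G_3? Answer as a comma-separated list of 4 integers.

4, 26, 41, 60

4 —HB2→ 2^2 —bump→ 3^3 = 27 —(−1)→ 26
26 —HB3→ 2·3^2 + 2·3 + 2 —bump→ 2·4^2 + 2·4 + 2 = 42 —(−1)→ 41
41 —HB4→ 2·4^2 + 2·4 + 1 —bump→ 2·5^2 + 2·5 + 1 = 61 —(−1)→ 60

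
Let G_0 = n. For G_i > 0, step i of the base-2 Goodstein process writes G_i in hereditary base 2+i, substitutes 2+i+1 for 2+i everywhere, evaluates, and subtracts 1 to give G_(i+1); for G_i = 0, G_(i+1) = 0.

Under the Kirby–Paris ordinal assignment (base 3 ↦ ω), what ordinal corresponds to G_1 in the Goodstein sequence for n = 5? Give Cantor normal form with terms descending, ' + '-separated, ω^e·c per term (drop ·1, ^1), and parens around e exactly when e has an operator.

5 —HB2→ 2^2 + 1 —bump→ 3^3 + 1 = 28 —(−1)→ 27
27 —HB3→ 3^3 —bump→ 4^4 = 256 —(−1)→ 255

ω^ω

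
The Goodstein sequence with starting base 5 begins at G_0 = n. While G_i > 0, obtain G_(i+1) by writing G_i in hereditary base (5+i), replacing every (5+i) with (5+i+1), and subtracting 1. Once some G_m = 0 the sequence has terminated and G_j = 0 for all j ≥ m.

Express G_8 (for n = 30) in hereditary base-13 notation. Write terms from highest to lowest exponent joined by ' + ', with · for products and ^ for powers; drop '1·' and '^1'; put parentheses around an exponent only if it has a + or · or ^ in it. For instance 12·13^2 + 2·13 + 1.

11·13 + 10

30 —HB5→ 5^2 + 5 —bump→ 6^2 + 6 = 42 —(−1)→ 41
41 —HB6→ 6^2 + 5 —bump→ 7^2 + 5 = 54 —(−1)→ 53
53 —HB7→ 7^2 + 4 —bump→ 8^2 + 4 = 68 —(−1)→ 67
67 —HB8→ 8^2 + 3 —bump→ 9^2 + 3 = 84 —(−1)→ 83
83 —HB9→ 9^2 + 2 —bump→ 10^2 + 2 = 102 —(−1)→ 101
101 —HB10→ 10^2 + 1 —bump→ 11^2 + 1 = 122 —(−1)→ 121
121 —HB11→ 11^2 —bump→ 12^2 = 144 —(−1)→ 143
143 —HB12→ 11·12 + 11 —bump→ 11·13 + 11 = 154 —(−1)→ 153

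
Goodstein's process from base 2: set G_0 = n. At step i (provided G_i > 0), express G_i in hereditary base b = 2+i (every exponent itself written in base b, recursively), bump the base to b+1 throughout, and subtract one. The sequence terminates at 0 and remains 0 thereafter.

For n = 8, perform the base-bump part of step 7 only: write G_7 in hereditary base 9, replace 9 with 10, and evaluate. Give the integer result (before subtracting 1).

8 —HB2→ 2^(2 + 1) —bump→ 3^(3 + 1) = 81 —(−1)→ 80
80 —HB3→ 2·3^3 + 2·3^2 + 2·3 + 2 —bump→ 2·4^4 + 2·4^2 + 2·4 + 2 = 554 —(−1)→ 553
553 —HB4→ 2·4^4 + 2·4^2 + 2·4 + 1 —bump→ 2·5^5 + 2·5^2 + 2·5 + 1 = 6311 —(−1)→ 6310
6310 —HB5→ 2·5^5 + 2·5^2 + 2·5 —bump→ 2·6^6 + 2·6^2 + 2·6 = 93396 —(−1)→ 93395
93395 —HB6→ 2·6^6 + 2·6^2 + 6 + 5 —bump→ 2·7^7 + 2·7^2 + 7 + 5 = 1647196 —(−1)→ 1647195
1647195 —HB7→ 2·7^7 + 2·7^2 + 7 + 4 —bump→ 2·8^8 + 2·8^2 + 8 + 4 = 33554572 —(−1)→ 33554571
33554571 —HB8→ 2·8^8 + 2·8^2 + 8 + 3 —bump→ 2·9^9 + 2·9^2 + 9 + 3 = 774841152 —(−1)→ 774841151
774841151 —HB9→ 2·9^9 + 2·9^2 + 9 + 2 —bump→ 2·10^10 + 2·10^2 + 10 + 2 = 20000000212 —(−1)→ 20000000211

20000000212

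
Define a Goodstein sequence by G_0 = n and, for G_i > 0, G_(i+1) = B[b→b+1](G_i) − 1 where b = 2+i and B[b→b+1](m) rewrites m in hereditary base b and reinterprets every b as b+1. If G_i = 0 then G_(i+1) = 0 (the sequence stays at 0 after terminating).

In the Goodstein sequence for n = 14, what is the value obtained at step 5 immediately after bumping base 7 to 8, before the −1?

134404972

step 0: 14 = 2^(2 + 1) + 2^2 + 2; sub 3 for 2: 3^(3 + 1) + 3^3 + 3; = 111; G_1 = 111−1 = 110
step 1: 110 = 3^(3 + 1) + 3^3 + 2; sub 4 for 3: 4^(4 + 1) + 4^4 + 2; = 1282; G_2 = 1282−1 = 1281
step 2: 1281 = 4^(4 + 1) + 4^4 + 1; sub 5 for 4: 5^(5 + 1) + 5^5 + 1; = 18751; G_3 = 18751−1 = 18750
step 3: 18750 = 5^(5 + 1) + 5^5; sub 6 for 5: 6^(6 + 1) + 6^6; = 326592; G_4 = 326592−1 = 326591
step 4: 326591 = 6^(6 + 1) + 5·6^5 + 5·6^4 + 5·6^3 + 5·6^2 + 5·6 + 5; sub 7 for 6: 7^(7 + 1) + 5·7^5 + 5·7^4 + 5·7^3 + 5·7^2 + 5·7 + 5; = 5862841; G_5 = 5862841−1 = 5862840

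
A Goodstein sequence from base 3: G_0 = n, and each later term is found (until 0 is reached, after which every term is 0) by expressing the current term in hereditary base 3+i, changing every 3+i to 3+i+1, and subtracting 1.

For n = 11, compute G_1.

17

11 —HB3→ 3^2 + 2 —bump→ 4^2 + 2 = 18 —(−1)→ 17
17 —HB4→ 4^2 + 1 —bump→ 5^2 + 1 = 26 —(−1)→ 25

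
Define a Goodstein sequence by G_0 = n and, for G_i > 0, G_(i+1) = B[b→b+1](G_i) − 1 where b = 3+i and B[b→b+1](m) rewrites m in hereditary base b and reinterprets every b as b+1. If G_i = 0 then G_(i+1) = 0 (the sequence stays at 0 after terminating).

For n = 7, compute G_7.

base 3: 7 = 2·3 + 1; at 4: 2·4 + 1 = 9; next = 8
base 4: 8 = 2·4; at 5: 2·5 = 10; next = 9
base 5: 9 = 5 + 4; at 6: 6 + 4 = 10; next = 9
base 6: 9 = 6 + 3; at 7: 7 + 3 = 10; next = 9
base 7: 9 = 7 + 2; at 8: 8 + 2 = 10; next = 9
base 8: 9 = 8 + 1; at 9: 9 + 1 = 10; next = 9
base 9: 9 = 9; at 10: 10 = 10; next = 9
base 10: 9 = 9; at 11: 9 = 9; next = 8

9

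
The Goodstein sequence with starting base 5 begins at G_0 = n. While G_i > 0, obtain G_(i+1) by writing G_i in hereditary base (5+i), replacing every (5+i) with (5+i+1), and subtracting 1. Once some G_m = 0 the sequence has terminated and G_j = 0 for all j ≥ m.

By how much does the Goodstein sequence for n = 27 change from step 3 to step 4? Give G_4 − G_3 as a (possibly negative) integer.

6

G_0=27  [base 5] 5^2 + 2  →[5↦6]→  6^2 + 2 = 38  −1 ⇒ G_1=37
G_1=37  [base 6] 6^2 + 1  →[6↦7]→  7^2 + 1 = 50  −1 ⇒ G_2=49
G_2=49  [base 7] 7^2  →[7↦8]→  8^2 = 64  −1 ⇒ G_3=63
G_3=63  [base 8] 7·8 + 7  →[8↦9]→  7·9 + 7 = 70  −1 ⇒ G_4=69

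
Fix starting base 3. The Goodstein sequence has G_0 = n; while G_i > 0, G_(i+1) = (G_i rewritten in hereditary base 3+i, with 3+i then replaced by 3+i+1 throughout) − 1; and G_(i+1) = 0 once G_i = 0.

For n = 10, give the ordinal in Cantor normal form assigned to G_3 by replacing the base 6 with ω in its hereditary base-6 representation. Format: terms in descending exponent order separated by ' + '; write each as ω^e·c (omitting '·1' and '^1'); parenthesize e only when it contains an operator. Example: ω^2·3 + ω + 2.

ω·4 + 3

G_0 = 10. HB_3(10) = 3^2 + 1. Bump = 17. G_1 = 16.
G_1 = 16. HB_4(16) = 4^2. Bump = 25. G_2 = 24.
G_2 = 24. HB_5(24) = 4·5 + 4. Bump = 28. G_3 = 27.
G_3 = 27. HB_6(27) = 4·6 + 3. Bump = 31. G_4 = 30.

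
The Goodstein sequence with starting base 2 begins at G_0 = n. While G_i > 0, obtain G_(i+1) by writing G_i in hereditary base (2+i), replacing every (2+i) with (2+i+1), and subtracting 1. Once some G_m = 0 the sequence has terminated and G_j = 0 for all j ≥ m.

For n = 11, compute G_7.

2749609302

i=0: 11 = 2^(2 + 1) + 2 + 1 (b=2); 2→3: 3^(3 + 1) + 3 + 1 = 85; 85−1 = 84
i=1: 84 = 3^(3 + 1) + 3 (b=3); 3→4: 4^(4 + 1) + 4 = 1028; 1028−1 = 1027
i=2: 1027 = 4^(4 + 1) + 3 (b=4); 4→5: 5^(5 + 1) + 3 = 15628; 15628−1 = 15627
i=3: 15627 = 5^(5 + 1) + 2 (b=5); 5→6: 6^(6 + 1) + 2 = 279938; 279938−1 = 279937
i=4: 279937 = 6^(6 + 1) + 1 (b=6); 6→7: 7^(7 + 1) + 1 = 5764802; 5764802−1 = 5764801
i=5: 5764801 = 7^(7 + 1) (b=7); 7→8: 8^(8 + 1) = 134217728; 134217728−1 = 134217727
i=6: 134217727 = 7·8^8 + 7·8^7 + 7·8^6 + 7·8^5 + 7·8^4 + 7·8^3 + 7·8^2 + 7·8 + 7 (b=8); 8→9: 7·9^9 + 7·9^7 + 7·9^6 + 7·9^5 + 7·9^4 + 7·9^3 + 7·9^2 + 7·9 + 7 = 2749609303; 2749609303−1 = 2749609302
i=7: 2749609302 = 7·9^9 + 7·9^7 + 7·9^6 + 7·9^5 + 7·9^4 + 7·9^3 + 7·9^2 + 7·9 + 6 (b=9); 9→10: 7·10^10 + 7·10^7 + 7·10^6 + 7·10^5 + 7·10^4 + 7·10^3 + 7·10^2 + 7·10 + 6 = 70077777776; 70077777776−1 = 70077777775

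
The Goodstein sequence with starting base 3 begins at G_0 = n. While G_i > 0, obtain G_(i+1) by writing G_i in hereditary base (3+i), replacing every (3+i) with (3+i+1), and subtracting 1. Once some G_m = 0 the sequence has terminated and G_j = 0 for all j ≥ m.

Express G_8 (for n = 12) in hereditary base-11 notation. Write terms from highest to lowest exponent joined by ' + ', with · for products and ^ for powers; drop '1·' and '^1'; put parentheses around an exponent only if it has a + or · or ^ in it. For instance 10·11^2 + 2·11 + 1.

7·11 + 4

12 —HB3→ 3^2 + 3 —bump→ 4^2 + 4 = 20 —(−1)→ 19
19 —HB4→ 4^2 + 3 —bump→ 5^2 + 3 = 28 —(−1)→ 27
27 —HB5→ 5^2 + 2 —bump→ 6^2 + 2 = 38 —(−1)→ 37
37 —HB6→ 6^2 + 1 —bump→ 7^2 + 1 = 50 —(−1)→ 49
49 —HB7→ 7^2 —bump→ 8^2 = 64 —(−1)→ 63
63 —HB8→ 7·8 + 7 —bump→ 7·9 + 7 = 70 —(−1)→ 69
69 —HB9→ 7·9 + 6 —bump→ 7·10 + 6 = 76 —(−1)→ 75
75 —HB10→ 7·10 + 5 —bump→ 7·11 + 5 = 82 —(−1)→ 81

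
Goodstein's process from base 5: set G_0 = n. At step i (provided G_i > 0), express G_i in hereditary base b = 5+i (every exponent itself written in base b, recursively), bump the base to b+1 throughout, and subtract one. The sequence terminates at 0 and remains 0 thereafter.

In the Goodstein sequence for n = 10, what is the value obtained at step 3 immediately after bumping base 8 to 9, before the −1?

12

base 5: 10 = 2·5; at 6: 2·6 = 12; next = 11
base 6: 11 = 6 + 5; at 7: 7 + 5 = 12; next = 11
base 7: 11 = 7 + 4; at 8: 8 + 4 = 12; next = 11
base 8: 11 = 8 + 3; at 9: 9 + 3 = 12; next = 11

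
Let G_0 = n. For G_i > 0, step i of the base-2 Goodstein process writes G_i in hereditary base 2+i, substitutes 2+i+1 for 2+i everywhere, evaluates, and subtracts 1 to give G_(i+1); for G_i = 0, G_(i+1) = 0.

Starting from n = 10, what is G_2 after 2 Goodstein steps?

1025

10 —HB2→ 2^(2 + 1) + 2 —bump→ 3^(3 + 1) + 3 = 84 —(−1)→ 83
83 —HB3→ 3^(3 + 1) + 2 —bump→ 4^(4 + 1) + 2 = 1026 —(−1)→ 1025
1025 —HB4→ 4^(4 + 1) + 1 —bump→ 5^(5 + 1) + 1 = 15626 —(−1)→ 15625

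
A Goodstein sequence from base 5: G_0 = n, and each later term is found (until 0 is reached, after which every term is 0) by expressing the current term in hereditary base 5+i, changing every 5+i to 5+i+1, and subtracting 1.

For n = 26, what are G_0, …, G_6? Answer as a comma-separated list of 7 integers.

26, 36, 48, 53, 58, 63, 68

G_0 = 26. HB_5(26) = 5^2 + 1. Bump = 37. G_1 = 36.
G_1 = 36. HB_6(36) = 6^2. Bump = 49. G_2 = 48.
G_2 = 48. HB_7(48) = 6·7 + 6. Bump = 54. G_3 = 53.
G_3 = 53. HB_8(53) = 6·8 + 5. Bump = 59. G_4 = 58.
G_4 = 58. HB_9(58) = 6·9 + 4. Bump = 64. G_5 = 63.
G_5 = 63. HB_10(63) = 6·10 + 3. Bump = 69. G_6 = 68.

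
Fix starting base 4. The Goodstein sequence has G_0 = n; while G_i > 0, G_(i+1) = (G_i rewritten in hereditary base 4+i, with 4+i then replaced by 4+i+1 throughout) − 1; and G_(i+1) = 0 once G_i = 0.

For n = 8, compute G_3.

step 0: 8 = 2·4; sub 5 for 4: 2·5; = 10; G_1 = 10−1 = 9
step 1: 9 = 5 + 4; sub 6 for 5: 6 + 4; = 10; G_2 = 10−1 = 9
step 2: 9 = 6 + 3; sub 7 for 6: 7 + 3; = 10; G_3 = 10−1 = 9
step 3: 9 = 7 + 2; sub 8 for 7: 8 + 2; = 10; G_4 = 10−1 = 9

9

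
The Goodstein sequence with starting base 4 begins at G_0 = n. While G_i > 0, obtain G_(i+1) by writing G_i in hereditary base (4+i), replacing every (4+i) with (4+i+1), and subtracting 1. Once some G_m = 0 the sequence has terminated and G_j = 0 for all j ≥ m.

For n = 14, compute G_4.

base 4: 14 = 3·4 + 2; at 5: 3·5 + 2 = 17; next = 16
base 5: 16 = 3·5 + 1; at 6: 3·6 + 1 = 19; next = 18
base 6: 18 = 3·6; at 7: 3·7 = 21; next = 20
base 7: 20 = 2·7 + 6; at 8: 2·8 + 6 = 22; next = 21
base 8: 21 = 2·8 + 5; at 9: 2·9 + 5 = 23; next = 22

21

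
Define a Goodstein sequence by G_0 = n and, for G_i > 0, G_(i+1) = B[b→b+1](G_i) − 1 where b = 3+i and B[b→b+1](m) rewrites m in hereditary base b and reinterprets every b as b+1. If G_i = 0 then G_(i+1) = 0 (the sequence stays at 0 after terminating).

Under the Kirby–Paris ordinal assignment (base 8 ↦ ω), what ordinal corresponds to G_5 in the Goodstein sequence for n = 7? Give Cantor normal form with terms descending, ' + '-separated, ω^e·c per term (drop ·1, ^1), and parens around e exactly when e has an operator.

ω + 1

G_0=7  [base 3] 2·3 + 1  →[3↦4]→  2·4 + 1 = 9  −1 ⇒ G_1=8
G_1=8  [base 4] 2·4  →[4↦5]→  2·5 = 10  −1 ⇒ G_2=9
G_2=9  [base 5] 5 + 4  →[5↦6]→  6 + 4 = 10  −1 ⇒ G_3=9
G_3=9  [base 6] 6 + 3  →[6↦7]→  7 + 3 = 10  −1 ⇒ G_4=9
G_4=9  [base 7] 7 + 2  →[7↦8]→  8 + 2 = 10  −1 ⇒ G_5=9
G_5=9  [base 8] 8 + 1  →[8↦9]→  9 + 1 = 10  −1 ⇒ G_6=9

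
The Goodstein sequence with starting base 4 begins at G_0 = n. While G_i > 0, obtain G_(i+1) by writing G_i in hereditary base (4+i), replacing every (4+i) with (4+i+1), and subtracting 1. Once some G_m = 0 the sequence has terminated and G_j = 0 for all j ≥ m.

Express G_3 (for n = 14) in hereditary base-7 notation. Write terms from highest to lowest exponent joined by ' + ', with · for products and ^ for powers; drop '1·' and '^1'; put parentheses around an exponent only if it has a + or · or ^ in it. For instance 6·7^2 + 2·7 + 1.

(0) 14|_4 = 3·4 + 2 ↦ 3·5 + 2|_5 = 17 ⇒ 16
(1) 16|_5 = 3·5 + 1 ↦ 3·6 + 1|_6 = 19 ⇒ 18
(2) 18|_6 = 3·6 ↦ 3·7|_7 = 21 ⇒ 20
(3) 20|_7 = 2·7 + 6 ↦ 2·8 + 6|_8 = 22 ⇒ 21

2·7 + 6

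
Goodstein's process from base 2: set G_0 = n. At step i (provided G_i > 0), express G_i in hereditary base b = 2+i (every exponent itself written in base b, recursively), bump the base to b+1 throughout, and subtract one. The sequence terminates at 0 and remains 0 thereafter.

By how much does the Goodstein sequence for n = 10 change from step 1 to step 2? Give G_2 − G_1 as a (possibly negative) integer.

G_0=10  [base 2] 2^(2 + 1) + 2  →[2↦3]→  3^(3 + 1) + 3 = 84  −1 ⇒ G_1=83
G_1=83  [base 3] 3^(3 + 1) + 2  →[3↦4]→  4^(4 + 1) + 2 = 1026  −1 ⇒ G_2=1025

942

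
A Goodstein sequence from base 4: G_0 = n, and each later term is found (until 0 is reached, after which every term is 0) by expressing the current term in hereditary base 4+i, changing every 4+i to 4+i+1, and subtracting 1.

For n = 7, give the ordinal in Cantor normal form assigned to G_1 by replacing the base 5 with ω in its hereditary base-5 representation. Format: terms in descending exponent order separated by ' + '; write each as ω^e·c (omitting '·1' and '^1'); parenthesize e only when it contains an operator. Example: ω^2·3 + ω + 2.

ω + 2

step 0: 7 = 4 + 3; sub 5 for 4: 5 + 3; = 8; G_1 = 8−1 = 7
step 1: 7 = 5 + 2; sub 6 for 5: 6 + 2; = 8; G_2 = 8−1 = 7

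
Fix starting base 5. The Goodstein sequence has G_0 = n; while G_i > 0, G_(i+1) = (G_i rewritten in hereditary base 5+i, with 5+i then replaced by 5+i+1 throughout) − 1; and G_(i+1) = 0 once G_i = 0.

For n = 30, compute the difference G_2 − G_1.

base 5: 30 = 5^2 + 5; at 6: 6^2 + 6 = 42; next = 41
base 6: 41 = 6^2 + 5; at 7: 7^2 + 5 = 54; next = 53

12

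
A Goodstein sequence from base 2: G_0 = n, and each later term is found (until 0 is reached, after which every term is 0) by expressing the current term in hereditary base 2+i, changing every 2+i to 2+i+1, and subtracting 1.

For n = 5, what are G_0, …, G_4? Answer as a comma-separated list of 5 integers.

5, 27, 255, 467, 775

base 2: 5 = 2^2 + 1; at 3: 3^3 + 1 = 28; next = 27
base 3: 27 = 3^3; at 4: 4^4 = 256; next = 255
base 4: 255 = 3·4^3 + 3·4^2 + 3·4 + 3; at 5: 3·5^3 + 3·5^2 + 3·5 + 3 = 468; next = 467
base 5: 467 = 3·5^3 + 3·5^2 + 3·5 + 2; at 6: 3·6^3 + 3·6^2 + 3·6 + 2 = 776; next = 775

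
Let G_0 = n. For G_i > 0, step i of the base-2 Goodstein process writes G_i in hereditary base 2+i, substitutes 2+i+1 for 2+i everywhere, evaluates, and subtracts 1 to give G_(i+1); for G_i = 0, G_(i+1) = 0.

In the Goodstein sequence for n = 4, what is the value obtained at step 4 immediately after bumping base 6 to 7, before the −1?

110

4 —HB2→ 2^2 —bump→ 3^3 = 27 —(−1)→ 26
26 —HB3→ 2·3^2 + 2·3 + 2 —bump→ 2·4^2 + 2·4 + 2 = 42 —(−1)→ 41
41 —HB4→ 2·4^2 + 2·4 + 1 —bump→ 2·5^2 + 2·5 + 1 = 61 —(−1)→ 60
60 —HB5→ 2·5^2 + 2·5 —bump→ 2·6^2 + 2·6 = 84 —(−1)→ 83
83 —HB6→ 2·6^2 + 6 + 5 —bump→ 2·7^2 + 7 + 5 = 110 —(−1)→ 109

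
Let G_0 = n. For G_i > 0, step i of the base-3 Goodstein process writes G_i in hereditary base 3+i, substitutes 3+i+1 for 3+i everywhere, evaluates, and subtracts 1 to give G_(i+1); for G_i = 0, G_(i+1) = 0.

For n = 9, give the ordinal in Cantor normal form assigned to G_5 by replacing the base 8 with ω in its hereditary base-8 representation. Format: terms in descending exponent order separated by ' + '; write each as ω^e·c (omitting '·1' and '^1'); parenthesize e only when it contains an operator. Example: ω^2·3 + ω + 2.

ω·2 + 7

G_0 = 9. HB_3(9) = 3^2. Bump = 16. G_1 = 15.
G_1 = 15. HB_4(15) = 3·4 + 3. Bump = 18. G_2 = 17.
G_2 = 17. HB_5(17) = 3·5 + 2. Bump = 20. G_3 = 19.
G_3 = 19. HB_6(19) = 3·6 + 1. Bump = 22. G_4 = 21.
G_4 = 21. HB_7(21) = 3·7. Bump = 24. G_5 = 23.
G_5 = 23. HB_8(23) = 2·8 + 7. Bump = 25. G_6 = 24.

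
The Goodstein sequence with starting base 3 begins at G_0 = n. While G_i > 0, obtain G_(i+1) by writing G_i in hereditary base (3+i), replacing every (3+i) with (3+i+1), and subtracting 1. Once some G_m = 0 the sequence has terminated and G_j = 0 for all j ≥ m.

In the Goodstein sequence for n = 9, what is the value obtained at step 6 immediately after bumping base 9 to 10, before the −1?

26

(0) 9|_3 = 3^2 ↦ 4^2|_4 = 16 ⇒ 15
(1) 15|_4 = 3·4 + 3 ↦ 3·5 + 3|_5 = 18 ⇒ 17
(2) 17|_5 = 3·5 + 2 ↦ 3·6 + 2|_6 = 20 ⇒ 19
(3) 19|_6 = 3·6 + 1 ↦ 3·7 + 1|_7 = 22 ⇒ 21
(4) 21|_7 = 3·7 ↦ 3·8|_8 = 24 ⇒ 23
(5) 23|_8 = 2·8 + 7 ↦ 2·9 + 7|_9 = 25 ⇒ 24
(6) 24|_9 = 2·9 + 6 ↦ 2·10 + 6|_10 = 26 ⇒ 25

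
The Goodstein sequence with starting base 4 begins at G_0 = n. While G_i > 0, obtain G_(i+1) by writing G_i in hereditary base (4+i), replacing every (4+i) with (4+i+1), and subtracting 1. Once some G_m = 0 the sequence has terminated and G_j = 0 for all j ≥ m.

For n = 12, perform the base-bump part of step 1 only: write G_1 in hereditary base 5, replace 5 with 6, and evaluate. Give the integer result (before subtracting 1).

base 4: 12 = 3·4; at 5: 3·5 = 15; next = 14
base 5: 14 = 2·5 + 4; at 6: 2·6 + 4 = 16; next = 15

16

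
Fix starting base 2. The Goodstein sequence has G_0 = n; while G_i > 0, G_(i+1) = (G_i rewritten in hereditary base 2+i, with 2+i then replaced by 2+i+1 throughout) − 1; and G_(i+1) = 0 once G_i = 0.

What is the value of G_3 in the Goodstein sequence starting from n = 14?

base 2: 14 = 2^(2 + 1) + 2^2 + 2; at 3: 3^(3 + 1) + 3^3 + 3 = 111; next = 110
base 3: 110 = 3^(3 + 1) + 3^3 + 2; at 4: 4^(4 + 1) + 4^4 + 2 = 1282; next = 1281
base 4: 1281 = 4^(4 + 1) + 4^4 + 1; at 5: 5^(5 + 1) + 5^5 + 1 = 18751; next = 18750
base 5: 18750 = 5^(5 + 1) + 5^5; at 6: 6^(6 + 1) + 6^6 = 326592; next = 326591

18750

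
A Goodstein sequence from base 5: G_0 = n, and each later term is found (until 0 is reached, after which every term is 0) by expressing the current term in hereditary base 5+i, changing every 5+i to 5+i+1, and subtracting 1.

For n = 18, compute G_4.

26

i=0: 18 = 3·5 + 3 (b=5); 5→6: 3·6 + 3 = 21; 21−1 = 20
i=1: 20 = 3·6 + 2 (b=6); 6→7: 3·7 + 2 = 23; 23−1 = 22
i=2: 22 = 3·7 + 1 (b=7); 7→8: 3·8 + 1 = 25; 25−1 = 24
i=3: 24 = 3·8 (b=8); 8→9: 3·9 = 27; 27−1 = 26
i=4: 26 = 2·9 + 8 (b=9); 9→10: 2·10 + 8 = 28; 28−1 = 27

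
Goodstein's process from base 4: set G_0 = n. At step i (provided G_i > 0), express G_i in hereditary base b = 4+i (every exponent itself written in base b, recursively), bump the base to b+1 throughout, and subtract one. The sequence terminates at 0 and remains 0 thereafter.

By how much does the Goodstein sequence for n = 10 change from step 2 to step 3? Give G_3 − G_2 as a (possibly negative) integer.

(0) 10|_4 = 2·4 + 2 ↦ 2·5 + 2|_5 = 12 ⇒ 11
(1) 11|_5 = 2·5 + 1 ↦ 2·6 + 1|_6 = 13 ⇒ 12
(2) 12|_6 = 2·6 ↦ 2·7|_7 = 14 ⇒ 13

1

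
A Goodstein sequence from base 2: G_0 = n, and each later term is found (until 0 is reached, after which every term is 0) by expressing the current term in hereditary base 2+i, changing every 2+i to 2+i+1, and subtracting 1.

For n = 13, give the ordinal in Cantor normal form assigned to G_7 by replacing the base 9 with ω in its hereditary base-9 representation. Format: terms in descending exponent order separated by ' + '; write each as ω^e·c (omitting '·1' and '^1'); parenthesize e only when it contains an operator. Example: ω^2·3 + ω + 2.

ω^(ω + 1) + ω^3·3 + ω^2·3 + ω·2 + 6

step 0: 13 = 2^(2 + 1) + 2^2 + 1; sub 3 for 2: 3^(3 + 1) + 3^3 + 1; = 109; G_1 = 109−1 = 108
step 1: 108 = 3^(3 + 1) + 3^3; sub 4 for 3: 4^(4 + 1) + 4^4; = 1280; G_2 = 1280−1 = 1279
step 2: 1279 = 4^(4 + 1) + 3·4^3 + 3·4^2 + 3·4 + 3; sub 5 for 4: 5^(5 + 1) + 3·5^3 + 3·5^2 + 3·5 + 3; = 16093; G_3 = 16093−1 = 16092
step 3: 16092 = 5^(5 + 1) + 3·5^3 + 3·5^2 + 3·5 + 2; sub 6 for 5: 6^(6 + 1) + 3·6^3 + 3·6^2 + 3·6 + 2; = 280712; G_4 = 280712−1 = 280711
step 4: 280711 = 6^(6 + 1) + 3·6^3 + 3·6^2 + 3·6 + 1; sub 7 for 6: 7^(7 + 1) + 3·7^3 + 3·7^2 + 3·7 + 1; = 5765999; G_5 = 5765999−1 = 5765998
step 5: 5765998 = 7^(7 + 1) + 3·7^3 + 3·7^2 + 3·7; sub 8 for 7: 8^(8 + 1) + 3·8^3 + 3·8^2 + 3·8; = 134219480; G_6 = 134219480−1 = 134219479
step 6: 134219479 = 8^(8 + 1) + 3·8^3 + 3·8^2 + 2·8 + 7; sub 9 for 8: 9^(9 + 1) + 3·9^3 + 3·9^2 + 2·9 + 7; = 3486786856; G_7 = 3486786856−1 = 3486786855
step 7: 3486786855 = 9^(9 + 1) + 3·9^3 + 3·9^2 + 2·9 + 6; sub 10 for 9: 10^(10 + 1) + 3·10^3 + 3·10^2 + 2·10 + 6; = 100000003326; G_8 = 100000003326−1 = 100000003325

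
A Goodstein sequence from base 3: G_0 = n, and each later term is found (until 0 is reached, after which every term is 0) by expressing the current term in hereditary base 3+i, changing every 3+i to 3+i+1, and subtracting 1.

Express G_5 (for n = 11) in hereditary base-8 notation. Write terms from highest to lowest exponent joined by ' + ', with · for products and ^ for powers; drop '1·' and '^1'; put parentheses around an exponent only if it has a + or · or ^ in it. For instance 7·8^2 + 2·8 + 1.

5·8 + 3

G_0 = 11. HB_3(11) = 3^2 + 2. Bump = 18. G_1 = 17.
G_1 = 17. HB_4(17) = 4^2 + 1. Bump = 26. G_2 = 25.
G_2 = 25. HB_5(25) = 5^2. Bump = 36. G_3 = 35.
G_3 = 35. HB_6(35) = 5·6 + 5. Bump = 40. G_4 = 39.
G_4 = 39. HB_7(39) = 5·7 + 4. Bump = 44. G_5 = 43.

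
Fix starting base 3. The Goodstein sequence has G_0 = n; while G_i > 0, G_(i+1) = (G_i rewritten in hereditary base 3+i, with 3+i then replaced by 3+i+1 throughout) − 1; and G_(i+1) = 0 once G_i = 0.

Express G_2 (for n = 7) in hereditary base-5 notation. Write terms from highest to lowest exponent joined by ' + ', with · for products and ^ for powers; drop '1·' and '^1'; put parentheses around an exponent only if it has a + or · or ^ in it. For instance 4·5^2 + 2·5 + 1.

step 0: 7 = 2·3 + 1; sub 4 for 3: 2·4 + 1; = 9; G_1 = 9−1 = 8
step 1: 8 = 2·4; sub 5 for 4: 2·5; = 10; G_2 = 10−1 = 9

5 + 4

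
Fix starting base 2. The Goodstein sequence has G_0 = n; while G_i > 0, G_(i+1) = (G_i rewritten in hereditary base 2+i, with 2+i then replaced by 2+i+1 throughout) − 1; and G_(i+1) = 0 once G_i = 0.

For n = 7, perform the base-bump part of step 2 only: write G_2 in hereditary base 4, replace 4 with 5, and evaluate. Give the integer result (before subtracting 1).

3128

i=0: 7 = 2^2 + 2 + 1 (b=2); 2→3: 3^3 + 3 + 1 = 31; 31−1 = 30
i=1: 30 = 3^3 + 3 (b=3); 3→4: 4^4 + 4 = 260; 260−1 = 259
i=2: 259 = 4^4 + 3 (b=4); 4→5: 5^5 + 3 = 3128; 3128−1 = 3127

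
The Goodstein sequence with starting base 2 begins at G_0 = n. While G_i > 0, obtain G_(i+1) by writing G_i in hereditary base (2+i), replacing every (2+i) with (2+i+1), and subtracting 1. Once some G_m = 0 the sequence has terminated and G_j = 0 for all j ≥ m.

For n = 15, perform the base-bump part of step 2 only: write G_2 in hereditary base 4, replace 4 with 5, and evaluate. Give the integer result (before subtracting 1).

18753

G_0=15  [base 2] 2^(2 + 1) + 2^2 + 2 + 1  →[2↦3]→  3^(3 + 1) + 3^3 + 3 + 1 = 112  −1 ⇒ G_1=111
G_1=111  [base 3] 3^(3 + 1) + 3^3 + 3  →[3↦4]→  4^(4 + 1) + 4^4 + 4 = 1284  −1 ⇒ G_2=1283
G_2=1283  [base 4] 4^(4 + 1) + 4^4 + 3  →[4↦5]→  5^(5 + 1) + 5^5 + 3 = 18753  −1 ⇒ G_3=18752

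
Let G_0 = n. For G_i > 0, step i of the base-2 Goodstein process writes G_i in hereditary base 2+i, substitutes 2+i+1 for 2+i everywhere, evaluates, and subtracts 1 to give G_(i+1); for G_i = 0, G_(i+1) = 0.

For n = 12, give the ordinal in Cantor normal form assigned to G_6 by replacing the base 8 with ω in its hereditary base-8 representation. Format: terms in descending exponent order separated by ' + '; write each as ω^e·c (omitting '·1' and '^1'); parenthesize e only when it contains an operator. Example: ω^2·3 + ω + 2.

12 —HB2→ 2^(2 + 1) + 2^2 —bump→ 3^(3 + 1) + 3^3 = 108 —(−1)→ 107
107 —HB3→ 3^(3 + 1) + 2·3^2 + 2·3 + 2 —bump→ 4^(4 + 1) + 2·4^2 + 2·4 + 2 = 1066 —(−1)→ 1065
1065 —HB4→ 4^(4 + 1) + 2·4^2 + 2·4 + 1 —bump→ 5^(5 + 1) + 2·5^2 + 2·5 + 1 = 15686 —(−1)→ 15685
15685 —HB5→ 5^(5 + 1) + 2·5^2 + 2·5 —bump→ 6^(6 + 1) + 2·6^2 + 2·6 = 280020 —(−1)→ 280019
280019 —HB6→ 6^(6 + 1) + 2·6^2 + 6 + 5 —bump→ 7^(7 + 1) + 2·7^2 + 7 + 5 = 5764911 —(−1)→ 5764910
5764910 —HB7→ 7^(7 + 1) + 2·7^2 + 7 + 4 —bump→ 8^(8 + 1) + 2·8^2 + 8 + 4 = 134217868 —(−1)→ 134217867

ω^(ω + 1) + ω^2·2 + ω + 3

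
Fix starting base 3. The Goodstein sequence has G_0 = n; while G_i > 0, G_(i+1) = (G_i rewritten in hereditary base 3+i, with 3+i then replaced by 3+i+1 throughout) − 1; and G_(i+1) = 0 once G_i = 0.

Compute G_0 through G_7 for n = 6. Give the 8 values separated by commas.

6, 7, 7, 7, 7, 7, 6, 5

step 0: 6 = 2·3; sub 4 for 3: 2·4; = 8; G_1 = 8−1 = 7
step 1: 7 = 4 + 3; sub 5 for 4: 5 + 3; = 8; G_2 = 8−1 = 7
step 2: 7 = 5 + 2; sub 6 for 5: 6 + 2; = 8; G_3 = 8−1 = 7
step 3: 7 = 6 + 1; sub 7 for 6: 7 + 1; = 8; G_4 = 8−1 = 7
step 4: 7 = 7; sub 8 for 7: 8; = 8; G_5 = 8−1 = 7
step 5: 7 = 7; sub 9 for 8: 7; = 7; G_6 = 7−1 = 6
step 6: 6 = 6; sub 10 for 9: 6; = 6; G_7 = 6−1 = 5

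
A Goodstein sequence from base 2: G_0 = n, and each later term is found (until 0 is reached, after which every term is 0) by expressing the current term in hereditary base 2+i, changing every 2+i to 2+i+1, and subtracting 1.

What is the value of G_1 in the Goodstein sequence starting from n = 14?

(0) 14|_2 = 2^(2 + 1) + 2^2 + 2 ↦ 3^(3 + 1) + 3^3 + 3|_3 = 111 ⇒ 110
(1) 110|_3 = 3^(3 + 1) + 3^3 + 2 ↦ 4^(4 + 1) + 4^4 + 2|_4 = 1282 ⇒ 1281

110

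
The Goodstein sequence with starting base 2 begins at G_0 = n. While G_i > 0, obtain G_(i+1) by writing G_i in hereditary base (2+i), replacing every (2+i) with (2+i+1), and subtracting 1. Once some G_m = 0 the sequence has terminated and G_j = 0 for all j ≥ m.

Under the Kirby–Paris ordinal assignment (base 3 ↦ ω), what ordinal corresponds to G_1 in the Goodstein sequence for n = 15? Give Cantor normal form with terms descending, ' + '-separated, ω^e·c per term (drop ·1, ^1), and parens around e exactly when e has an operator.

ω^(ω + 1) + ω^ω + ω

G_0 = 15. HB_2(15) = 2^(2 + 1) + 2^2 + 2 + 1. Bump = 112. G_1 = 111.
G_1 = 111. HB_3(111) = 3^(3 + 1) + 3^3 + 3. Bump = 1284. G_2 = 1283.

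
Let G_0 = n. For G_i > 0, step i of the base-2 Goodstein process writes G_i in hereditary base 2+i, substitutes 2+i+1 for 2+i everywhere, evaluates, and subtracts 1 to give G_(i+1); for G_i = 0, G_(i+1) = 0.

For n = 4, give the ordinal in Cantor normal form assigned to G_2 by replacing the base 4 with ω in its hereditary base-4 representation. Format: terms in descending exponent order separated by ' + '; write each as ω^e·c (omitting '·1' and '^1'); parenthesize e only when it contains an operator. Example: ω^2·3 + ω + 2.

step 0: 4 = 2^2; sub 3 for 2: 3^3; = 27; G_1 = 27−1 = 26
step 1: 26 = 2·3^2 + 2·3 + 2; sub 4 for 3: 2·4^2 + 2·4 + 2; = 42; G_2 = 42−1 = 41
step 2: 41 = 2·4^2 + 2·4 + 1; sub 5 for 4: 2·5^2 + 2·5 + 1; = 61; G_3 = 61−1 = 60

ω^2·2 + ω·2 + 1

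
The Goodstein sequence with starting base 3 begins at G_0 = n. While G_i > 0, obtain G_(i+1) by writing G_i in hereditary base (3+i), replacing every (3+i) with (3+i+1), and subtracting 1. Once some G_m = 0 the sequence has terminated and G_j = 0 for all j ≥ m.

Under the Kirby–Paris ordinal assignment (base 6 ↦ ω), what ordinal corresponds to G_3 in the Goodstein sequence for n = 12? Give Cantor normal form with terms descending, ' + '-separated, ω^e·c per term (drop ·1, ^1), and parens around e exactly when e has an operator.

ω^2 + 1

base 3: 12 = 3^2 + 3; at 4: 4^2 + 4 = 20; next = 19
base 4: 19 = 4^2 + 3; at 5: 5^2 + 3 = 28; next = 27
base 5: 27 = 5^2 + 2; at 6: 6^2 + 2 = 38; next = 37
base 6: 37 = 6^2 + 1; at 7: 7^2 + 1 = 50; next = 49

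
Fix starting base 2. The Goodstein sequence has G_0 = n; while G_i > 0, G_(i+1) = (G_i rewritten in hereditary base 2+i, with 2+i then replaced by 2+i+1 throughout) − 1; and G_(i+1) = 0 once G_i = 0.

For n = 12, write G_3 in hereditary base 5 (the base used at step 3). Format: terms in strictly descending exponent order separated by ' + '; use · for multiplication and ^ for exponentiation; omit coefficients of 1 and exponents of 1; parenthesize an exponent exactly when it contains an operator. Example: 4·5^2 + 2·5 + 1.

5^(5 + 1) + 2·5^2 + 2·5

base 2: 12 = 2^(2 + 1) + 2^2; at 3: 3^(3 + 1) + 3^3 = 108; next = 107
base 3: 107 = 3^(3 + 1) + 2·3^2 + 2·3 + 2; at 4: 4^(4 + 1) + 2·4^2 + 2·4 + 2 = 1066; next = 1065
base 4: 1065 = 4^(4 + 1) + 2·4^2 + 2·4 + 1; at 5: 5^(5 + 1) + 2·5^2 + 2·5 + 1 = 15686; next = 15685
base 5: 15685 = 5^(5 + 1) + 2·5^2 + 2·5; at 6: 6^(6 + 1) + 2·6^2 + 2·6 = 280020; next = 280019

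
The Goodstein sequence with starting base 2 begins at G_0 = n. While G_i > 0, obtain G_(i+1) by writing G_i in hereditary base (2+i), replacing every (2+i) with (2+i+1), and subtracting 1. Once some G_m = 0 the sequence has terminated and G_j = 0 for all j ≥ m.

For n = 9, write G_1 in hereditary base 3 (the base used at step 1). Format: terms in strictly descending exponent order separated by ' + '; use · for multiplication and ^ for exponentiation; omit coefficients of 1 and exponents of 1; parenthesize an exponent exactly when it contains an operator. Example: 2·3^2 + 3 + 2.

3^(3 + 1)

[0] 9 ≡ 2^(2 + 1) + 1 (base 2). Lift 3: 82. −1: 81.
[1] 81 ≡ 3^(3 + 1) (base 3). Lift 4: 1024. −1: 1023.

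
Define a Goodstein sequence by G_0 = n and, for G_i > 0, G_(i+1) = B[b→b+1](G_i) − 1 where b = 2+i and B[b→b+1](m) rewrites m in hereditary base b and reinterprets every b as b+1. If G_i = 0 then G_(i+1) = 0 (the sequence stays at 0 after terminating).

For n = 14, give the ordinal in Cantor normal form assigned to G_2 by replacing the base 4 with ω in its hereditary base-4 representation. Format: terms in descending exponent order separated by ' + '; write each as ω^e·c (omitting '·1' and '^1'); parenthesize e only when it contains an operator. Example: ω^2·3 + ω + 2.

ω^(ω + 1) + ω^ω + 1

base 2: 14 = 2^(2 + 1) + 2^2 + 2; at 3: 3^(3 + 1) + 3^3 + 3 = 111; next = 110
base 3: 110 = 3^(3 + 1) + 3^3 + 2; at 4: 4^(4 + 1) + 4^4 + 2 = 1282; next = 1281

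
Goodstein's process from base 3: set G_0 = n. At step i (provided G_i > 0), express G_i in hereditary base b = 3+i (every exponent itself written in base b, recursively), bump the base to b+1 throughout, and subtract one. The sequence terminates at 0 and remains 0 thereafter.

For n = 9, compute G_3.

19

[0] 9 ≡ 3^2 (base 3). Lift 4: 16. −1: 15.
[1] 15 ≡ 3·4 + 3 (base 4). Lift 5: 18. −1: 17.
[2] 17 ≡ 3·5 + 2 (base 5). Lift 6: 20. −1: 19.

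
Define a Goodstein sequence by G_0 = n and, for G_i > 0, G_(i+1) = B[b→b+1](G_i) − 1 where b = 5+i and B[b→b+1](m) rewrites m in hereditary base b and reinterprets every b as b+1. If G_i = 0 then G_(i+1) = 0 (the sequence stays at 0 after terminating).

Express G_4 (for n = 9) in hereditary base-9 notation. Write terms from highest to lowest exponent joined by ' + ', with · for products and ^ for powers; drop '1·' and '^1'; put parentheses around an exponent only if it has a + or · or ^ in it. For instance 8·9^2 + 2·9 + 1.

9

[0] 9 ≡ 5 + 4 (base 5). Lift 6: 10. −1: 9.
[1] 9 ≡ 6 + 3 (base 6). Lift 7: 10. −1: 9.
[2] 9 ≡ 7 + 2 (base 7). Lift 8: 10. −1: 9.
[3] 9 ≡ 8 + 1 (base 8). Lift 9: 10. −1: 9.
[4] 9 ≡ 9 (base 9). Lift 10: 10. −1: 9.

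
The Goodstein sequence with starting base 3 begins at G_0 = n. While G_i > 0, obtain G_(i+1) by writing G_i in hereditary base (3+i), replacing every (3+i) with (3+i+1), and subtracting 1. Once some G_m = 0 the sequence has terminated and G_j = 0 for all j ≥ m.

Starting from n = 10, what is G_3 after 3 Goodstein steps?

27

(0) 10|_3 = 3^2 + 1 ↦ 4^2 + 1|_4 = 17 ⇒ 16
(1) 16|_4 = 4^2 ↦ 5^2|_5 = 25 ⇒ 24
(2) 24|_5 = 4·5 + 4 ↦ 4·6 + 4|_6 = 28 ⇒ 27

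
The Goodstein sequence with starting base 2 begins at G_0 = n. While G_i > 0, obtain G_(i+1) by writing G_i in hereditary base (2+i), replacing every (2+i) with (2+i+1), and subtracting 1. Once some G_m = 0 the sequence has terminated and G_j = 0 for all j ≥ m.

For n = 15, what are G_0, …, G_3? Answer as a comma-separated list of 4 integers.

15, 111, 1283, 18752

G_0 = 15. HB_2(15) = 2^(2 + 1) + 2^2 + 2 + 1. Bump = 112. G_1 = 111.
G_1 = 111. HB_3(111) = 3^(3 + 1) + 3^3 + 3. Bump = 1284. G_2 = 1283.
G_2 = 1283. HB_4(1283) = 4^(4 + 1) + 4^4 + 3. Bump = 18753. G_3 = 18752.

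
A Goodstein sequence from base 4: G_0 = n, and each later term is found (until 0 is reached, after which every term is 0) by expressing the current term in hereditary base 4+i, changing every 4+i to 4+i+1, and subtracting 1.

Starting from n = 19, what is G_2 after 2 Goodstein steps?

step 0: 19 = 4^2 + 3; sub 5 for 4: 5^2 + 3; = 28; G_1 = 28−1 = 27
step 1: 27 = 5^2 + 2; sub 6 for 5: 6^2 + 2; = 38; G_2 = 38−1 = 37
step 2: 37 = 6^2 + 1; sub 7 for 6: 7^2 + 1; = 50; G_3 = 50−1 = 49

37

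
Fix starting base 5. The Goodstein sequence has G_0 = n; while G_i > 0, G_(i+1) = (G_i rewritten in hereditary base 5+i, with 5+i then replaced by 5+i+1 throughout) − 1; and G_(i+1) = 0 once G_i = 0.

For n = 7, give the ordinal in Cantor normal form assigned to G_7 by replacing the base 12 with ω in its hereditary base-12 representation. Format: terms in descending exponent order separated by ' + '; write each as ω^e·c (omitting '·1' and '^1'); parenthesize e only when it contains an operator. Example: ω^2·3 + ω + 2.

3

i=0: 7 = 5 + 2 (b=5); 5→6: 6 + 2 = 8; 8−1 = 7
i=1: 7 = 6 + 1 (b=6); 6→7: 7 + 1 = 8; 8−1 = 7
i=2: 7 = 7 (b=7); 7→8: 8 = 8; 8−1 = 7
i=3: 7 = 7 (b=8); 8→9: 7 = 7; 7−1 = 6
i=4: 6 = 6 (b=9); 9→10: 6 = 6; 6−1 = 5
i=5: 5 = 5 (b=10); 10→11: 5 = 5; 5−1 = 4
i=6: 4 = 4 (b=11); 11→12: 4 = 4; 4−1 = 3
i=7: 3 = 3 (b=12); 12→13: 3 = 3; 3−1 = 2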